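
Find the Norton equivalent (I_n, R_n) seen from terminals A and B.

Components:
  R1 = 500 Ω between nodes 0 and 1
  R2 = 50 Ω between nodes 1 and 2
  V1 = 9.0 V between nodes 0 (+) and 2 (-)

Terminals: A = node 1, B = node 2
Find the Thévenin equivalent first; then I_n = V_th/R_th and R_n = R_th.
Step 1 — V_th is the open-circuit voltage V_A - V_B (nothing connected across the terminals).
Nodal analysis, taking node 2 as the 0 V reference.
Source V1 fixes V_0 = 9 V.
KCL at each unknown node (sum of currents leaving = 0; resistances in Ω):
  Node 1: (V_1 - 9)/500 + (V_1 - 0)/50 = 0
Collecting terms: 0.022 × V_1 = 0.018  =>  V_1 = 0.8182 V
V_th = V_1 - V_2 = 0.8182 - 0 = 0.8182 V
Step 2 — R_th: zero the source — replace V1 by a short circuit (node 2 merges into node 0) — and find the resistance seen between A (node 1) and B (node 0).
Reduce the network between node 1 (A) and node 0 (B) by series/parallel combination:
  Rp1 = R1 ‖ R2 (parallel, both between nodes 0 and 1) = 1/(1/500 + 1/50) = 45.45 Ω
R_th = 45.45 Ω
I_n = V_th/R_th = 0.8182/45.45 = 0.018 A, and R_n = R_th = 45.45 Ω

Final answer: I_n = 0.018 A, R_n = 45.45 Ω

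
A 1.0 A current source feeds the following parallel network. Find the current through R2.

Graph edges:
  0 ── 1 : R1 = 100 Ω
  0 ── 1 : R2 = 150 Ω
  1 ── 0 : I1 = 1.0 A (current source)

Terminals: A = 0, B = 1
All resistors sit directly between nodes 0 and 1, so they are in parallel and share one voltage V; the full source current 1 A splits among them.
1/R_par = 1/100 + 1/150 = 0.01667 S  =>  R_par = 60 Ω
V = I × R_par = 1 × 60 = 60 V
I_R2 = V/R2 = 60/150 = 0.4 A

Final answer: 0.4 A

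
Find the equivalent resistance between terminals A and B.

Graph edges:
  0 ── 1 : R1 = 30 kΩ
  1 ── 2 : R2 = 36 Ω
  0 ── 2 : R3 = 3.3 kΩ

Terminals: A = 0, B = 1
Reduce the network between node 0 (A) and node 1 (B) by series/parallel combination:
  Rs1 = R3 + R2 (series, joined only at node 2) = 3300 + 36 = 3336 Ω
  Rp1 = R1 ‖ Rs1 (parallel, both between nodes 0 and 1) = 1/(1/30000 + 1/3336) = 3002 Ω
R_eq = 3.002 kΩ

Final answer: 3.002 kΩ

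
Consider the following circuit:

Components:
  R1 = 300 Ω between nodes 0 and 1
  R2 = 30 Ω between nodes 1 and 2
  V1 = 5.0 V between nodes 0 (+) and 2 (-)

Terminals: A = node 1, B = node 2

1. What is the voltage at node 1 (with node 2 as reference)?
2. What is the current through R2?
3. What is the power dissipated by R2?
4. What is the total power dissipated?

Nodal analysis, taking node 2 as the 0 V reference.
Source V1 fixes V_0 = 5 V.
KCL at each unknown node (sum of currents leaving = 0; resistances in Ω):
  Node 1: (V_1 - 5)/300 + (V_1 - 0)/30 = 0
Collecting terms: 0.03667 × V_1 = 0.01667  =>  V_1 = 0.4545 V
Part 1:
  Read off the nodal solution: V_1 = 0.4545 V
Part 2:
  I_R2 = (V_1 - V_2)/R2 = (0.4545 - 0)/30 = 0.01515 A
  Magnitude: I_R2 = 0.01515 A
Part 3:
  I_R2 = (V_1 - V_2)/R2 = (0.4545 - 0)/30 = 0.01515 A
  P_R2 = I_R2² × R2 = (0.01515)² × 30 = 0.006887 W
Part 4:
  Power in each resistor, P = (ΔV)²/R:
    P_R1 = (5 - 0.4545)²/300 = 0.06887 W
    P_R2 = (0.4545 - 0)²/30 = 0.006887 W
  P_total = P_R1 + P_R2 = 0.07576 W

Final answers:
1. V_1 = 0.4545 V
2. I_R2 = 0.01515 A
3. P_R2 = 0.006887 W
4. P_total = 0.07576 W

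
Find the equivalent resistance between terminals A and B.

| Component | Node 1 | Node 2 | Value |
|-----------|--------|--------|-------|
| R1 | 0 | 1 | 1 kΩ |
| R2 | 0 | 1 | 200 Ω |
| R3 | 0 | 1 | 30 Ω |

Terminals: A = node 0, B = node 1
Reduce the network between node 0 (A) and node 1 (B) by series/parallel combination:
  Rp1 = R1 ‖ R2 ‖ R3 (parallel, all between nodes 0 and 1) = 1/(1/1000 + 1/200 + 1/30) = 25.42 Ω
R_eq = 25.42 Ω

Final answer: 25.42 Ω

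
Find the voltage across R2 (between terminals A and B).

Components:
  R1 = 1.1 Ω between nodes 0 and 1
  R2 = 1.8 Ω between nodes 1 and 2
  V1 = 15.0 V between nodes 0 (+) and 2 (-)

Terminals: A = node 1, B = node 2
R1 and R2 are in series across V1 (node 0 → node 1 → node 2), and the output A–B is taken across R2, so this is a voltage divider.
Series current: I = V1/(R1 + R2) = 15/(1.1 + 1.8) = 15/2.9 = 5.172 A
V_R2 = I × R2 = V1 × R2/(R1 + R2) = 15 × 1.8/2.9 = 9.31 V

Final answer: 9.31 V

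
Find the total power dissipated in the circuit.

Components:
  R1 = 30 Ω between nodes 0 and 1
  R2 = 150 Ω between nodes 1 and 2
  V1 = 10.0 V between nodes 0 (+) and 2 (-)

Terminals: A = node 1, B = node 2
Nodal analysis, taking node 2 as the 0 V reference.
Source V1 fixes V_0 = 10 V.
KCL at each unknown node (sum of currents leaving = 0; resistances in Ω):
  Node 1: (V_1 - 10)/30 + (V_1 - 0)/150 = 0
Collecting terms: 0.04 × V_1 = 0.3333  =>  V_1 = 8.333 V
Power in each resistor, P = (ΔV)²/R:
  P_R1 = (10 - 8.333)²/30 = 0.09259 W
  P_R2 = (8.333 - 0)²/150 = 0.463 W
P_total = P_R1 + P_R2 = 0.5556 W

Final answer: 0.5556 W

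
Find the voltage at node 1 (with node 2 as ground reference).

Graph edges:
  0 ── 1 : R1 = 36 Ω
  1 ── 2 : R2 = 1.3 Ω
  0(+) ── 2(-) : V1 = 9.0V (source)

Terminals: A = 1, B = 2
Nodal analysis, taking node 2 as the 0 V reference.
Source V1 fixes V_0 = 9 V.
KCL at each unknown node (sum of currents leaving = 0; resistances in Ω):
  Node 1: (V_1 - 9)/36 + (V_1 - 0)/1.3 = 0
Collecting terms: 0.797 × V_1 = 0.25  =>  V_1 = 0.3137 V
The requested potential is V_1 = 0.3137 V.

Final answer: V_1 = 0.3137 V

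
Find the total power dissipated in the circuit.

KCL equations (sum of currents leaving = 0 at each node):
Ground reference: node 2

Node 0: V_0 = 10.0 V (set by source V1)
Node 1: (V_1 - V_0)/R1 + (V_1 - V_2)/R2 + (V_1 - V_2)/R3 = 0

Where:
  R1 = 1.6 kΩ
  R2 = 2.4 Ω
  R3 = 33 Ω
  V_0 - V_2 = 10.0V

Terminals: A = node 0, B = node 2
Nodal analysis, taking node 2 as the 0 V reference.
Source V1 fixes V_0 = 10 V.
KCL at each unknown node (sum of currents leaving = 0; resistances in Ω):
  Node 1: (V_1 - 10)/1600 + (V_1 - 0)/2.4 + (V_1 - 0)/33 = 0
Collecting terms: 0.4476 × V_1 = 0.00625  =>  V_1 = 0.01396 V
Power in each resistor, P = (ΔV)²/R:
  P_R1 = (10 - 0.01396)²/1600 = 0.06233 W
  P_R2 = (0.01396 - 0)²/2.4 = 0.00008124 W
  P_R3 = (0.01396 - 0)²/33 = 0.000005908 W
P_total = P_R1 + P_R2 + P_R3 = 0.06241 W

Final answer: 0.06241 W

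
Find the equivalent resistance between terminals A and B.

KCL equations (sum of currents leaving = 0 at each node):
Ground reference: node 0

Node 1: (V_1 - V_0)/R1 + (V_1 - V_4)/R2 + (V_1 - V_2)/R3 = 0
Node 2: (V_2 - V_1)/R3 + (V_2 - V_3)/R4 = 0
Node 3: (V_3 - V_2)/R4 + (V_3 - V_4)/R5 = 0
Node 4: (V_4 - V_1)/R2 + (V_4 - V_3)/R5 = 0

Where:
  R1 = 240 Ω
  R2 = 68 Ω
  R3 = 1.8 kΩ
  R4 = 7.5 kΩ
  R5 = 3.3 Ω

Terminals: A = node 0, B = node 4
Reduce the network between node 0 (A) and node 4 (B) by series/parallel combination:
  Rs1 = R3 + R4 (series, joined only at node 2) = 1800 + 7500 = 9300 Ω
  Rs2 = R5 + Rs1 (series, joined only at node 3) = 3.3 + 9300 = 9303 Ω
  Rp1 = R2 ‖ Rs2 (parallel, both between nodes 1 and 4) = 1/(1/68 + 1/9303) = 67.51 Ω
  Rs3 = R1 + Rp1 (series, joined only at node 1) = 240 + 67.51 = 307.5 Ω
R_eq = 307.5 Ω

Final answer: 307.5 Ω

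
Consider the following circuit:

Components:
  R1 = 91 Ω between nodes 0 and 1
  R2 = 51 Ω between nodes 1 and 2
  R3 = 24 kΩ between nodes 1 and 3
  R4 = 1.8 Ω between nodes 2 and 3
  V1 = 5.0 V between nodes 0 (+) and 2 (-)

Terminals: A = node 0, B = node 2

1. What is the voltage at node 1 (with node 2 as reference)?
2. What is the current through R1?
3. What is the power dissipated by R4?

Nodal analysis, taking node 2 as the 0 V reference.
Source V1 fixes V_0 = 5 V.
KCL at each unknown node (sum of currents leaving = 0; resistances in Ω):
  Node 1: (V_1 - 5)/91 + (V_1 - 0)/51 + (V_1 - V_3)/24000 = 0
  Node 3: (V_3 - V_1)/24000 + (V_3 - 0)/1.8 = 0
Collecting terms (coefficients in siemens):
  0.03064·V_1 - 0.00004167·V_3 = 0.05495
  0.5556·V_3 - 0.00004167·V_1 = 0
Determinant D = (0.03064)(0.5556) - (-0.00004167)(-0.00004167) = 0.01702
V_1 = [(0.05495)(0.5556) - (-0.00004167)(0)]/D = 1.793 V
V_3 = [(0.03064)(0) - (0.05495)(-0.00004167)]/D = 0.0001345 V
Part 1:
  Read off the nodal solution: V_1 = 1.793 V
Part 2:
  I_R1 = (V_0 - V_1)/R1 = (5 - 1.793)/91 = 0.03524 A
  Magnitude: I_R1 = 0.03524 A
Part 3:
  I_R4 = (V_2 - V_3)/R4 = (0 - 0.0001345)/1.8 = -0.00007472 A
  P_R4 = I_R4² × R4 = (-0.00007472)² × 1.8 = 0.00000001005 W

Final answers:
1. V_1 = 1.793 V
2. I_R1 = 0.03524 A
3. P_R4 = 1.005e-08 W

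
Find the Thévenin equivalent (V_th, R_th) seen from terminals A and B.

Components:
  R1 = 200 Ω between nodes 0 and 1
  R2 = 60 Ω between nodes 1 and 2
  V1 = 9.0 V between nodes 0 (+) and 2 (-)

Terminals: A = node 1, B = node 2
Step 1 — V_th is the open-circuit voltage V_A - V_B (nothing connected across the terminals).
Nodal analysis, taking node 2 as the 0 V reference.
Source V1 fixes V_0 = 9 V.
KCL at each unknown node (sum of currents leaving = 0; resistances in Ω):
  Node 1: (V_1 - 9)/200 + (V_1 - 0)/60 = 0
Collecting terms: 0.02167 × V_1 = 0.045  =>  V_1 = 2.077 V
V_th = V_1 - V_2 = 2.077 - 0 = 2.077 V
Step 2 — R_th: zero the source — replace V1 by a short circuit (node 2 merges into node 0) — and find the resistance seen between A (node 1) and B (node 0).
Reduce the network between node 1 (A) and node 0 (B) by series/parallel combination:
  Rp1 = R1 ‖ R2 (parallel, both between nodes 0 and 1) = 1/(1/200 + 1/60) = 46.15 Ω
R_th = 46.15 Ω

Final answer: V_th = 2.077 V, R_th = 46.15 Ω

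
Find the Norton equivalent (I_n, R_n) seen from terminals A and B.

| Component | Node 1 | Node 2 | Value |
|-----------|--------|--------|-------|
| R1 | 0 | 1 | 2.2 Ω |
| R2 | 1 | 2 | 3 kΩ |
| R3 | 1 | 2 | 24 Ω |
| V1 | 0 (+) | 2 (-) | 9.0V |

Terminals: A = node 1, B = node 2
Find the Thévenin equivalent first; then I_n = V_th/R_th and R_n = R_th.
Step 1 — V_th is the open-circuit voltage V_A - V_B (nothing connected across the terminals).
Nodal analysis, taking node 2 as the 0 V reference.
Source V1 fixes V_0 = 9 V.
KCL at each unknown node (sum of currents leaving = 0; resistances in Ω):
  Node 1: (V_1 - 9)/2.2 + (V_1 - 0)/3000 + (V_1 - 0)/24 = 0
Collecting terms: 0.4965 × V_1 = 4.091  =>  V_1 = 8.239 V
V_th = V_1 - V_2 = 8.239 - 0 = 8.239 V
Step 2 — R_th: zero the source — replace V1 by a short circuit (node 2 merges into node 0) — and find the resistance seen between A (node 1) and B (node 0).
Reduce the network between node 1 (A) and node 0 (B) by series/parallel combination:
  Rp1 = R1 ‖ R2 ‖ R3 (parallel, all between nodes 0 and 1) = 1/(1/2.2 + 1/3000 + 1/24) = 2.014 Ω
R_th = 2.014 Ω
I_n = V_th/R_th = 8.239/2.014 = 4.091 A, and R_n = R_th = 2.014 Ω

Final answer: I_n = 4.091 A, R_n = 2.014 Ω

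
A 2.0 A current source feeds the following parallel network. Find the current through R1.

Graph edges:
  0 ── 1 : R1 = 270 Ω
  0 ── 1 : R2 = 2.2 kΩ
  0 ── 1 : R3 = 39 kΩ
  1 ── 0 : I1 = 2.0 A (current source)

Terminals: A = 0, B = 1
All resistors sit directly between nodes 0 and 1, so they are in parallel and share one voltage V; the full source current 2 A splits among them.
1/R_par = 1/270 + 1/2200 + 1/39000 = 0.004184 S  =>  R_par = 239 Ω
V = I × R_par = 2 × 239 = 478 V
I_R1 = V/R1 = 478/270 = 1.77 A

Final answer: 1.77 A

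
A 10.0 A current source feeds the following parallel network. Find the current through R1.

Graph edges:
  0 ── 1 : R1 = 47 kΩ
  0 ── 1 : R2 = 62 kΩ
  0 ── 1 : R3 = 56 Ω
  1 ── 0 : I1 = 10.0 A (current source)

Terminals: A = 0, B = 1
All resistors sit directly between nodes 0 and 1, so they are in parallel and share one voltage V; the full source current 10 A splits among them.
1/R_par = 1/47000 + 1/62000 + 1/56 = 0.01789 S  =>  R_par = 55.88 Ω
V = I × R_par = 10 × 55.88 = 558.8 V
I_R1 = V/R1 = 558.8/47000 = 0.01189 A

Final answer: 0.01189 A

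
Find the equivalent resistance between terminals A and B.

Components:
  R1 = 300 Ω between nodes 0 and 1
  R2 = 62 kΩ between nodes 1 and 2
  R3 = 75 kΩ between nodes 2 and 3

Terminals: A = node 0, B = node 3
Reduce the network between node 0 (A) and node 3 (B) by series/parallel combination:
  Rs1 = R1 + R2 (series, joined only at node 1) = 300 + 62000 = 62300 Ω
  Rs2 = R3 + Rs1 (series, joined only at node 2) = 75000 + 62300 = 137300 Ω
R_eq = 137.3 kΩ

Final answer: 137.3 kΩ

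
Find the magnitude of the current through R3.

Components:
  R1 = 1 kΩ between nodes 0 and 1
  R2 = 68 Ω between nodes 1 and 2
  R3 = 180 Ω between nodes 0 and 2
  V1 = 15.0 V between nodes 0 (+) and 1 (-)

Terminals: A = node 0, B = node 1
Nodal analysis, taking node 1 as the 0 V reference.
Source V1 fixes V_0 = 15 V.
KCL at each unknown node (sum of currents leaving = 0; resistances in Ω):
  Node 2: (V_2 - 0)/68 + (V_2 - 15)/180 = 0
Collecting terms: 0.02026 × V_2 = 0.08333  =>  V_2 = 4.113 V
I_R3 = (V_0 - V_2)/R3 = (15 - 4.113)/180 = 0.06048 A
|I_R3| = 0.06048 A

Final answer: |I_R3| = 0.06048 A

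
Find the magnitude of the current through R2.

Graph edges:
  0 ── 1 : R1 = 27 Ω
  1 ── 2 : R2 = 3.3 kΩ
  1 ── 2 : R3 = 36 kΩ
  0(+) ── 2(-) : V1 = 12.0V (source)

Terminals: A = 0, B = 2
Nodal analysis, taking node 2 as the 0 V reference.
Source V1 fixes V_0 = 12 V.
KCL at each unknown node (sum of currents leaving = 0; resistances in Ω):
  Node 1: (V_1 - 12)/27 + (V_1 - 0)/3300 + (V_1 - 0)/36000 = 0
Collecting terms: 0.03737 × V_1 = 0.4444  =>  V_1 = 11.89 V
I_R2 = (V_1 - V_2)/R2 = (11.89 - 0)/3300 = 0.003604 A
|I_R2| = 0.003604 A

Final answer: |I_R2| = 0.003604 A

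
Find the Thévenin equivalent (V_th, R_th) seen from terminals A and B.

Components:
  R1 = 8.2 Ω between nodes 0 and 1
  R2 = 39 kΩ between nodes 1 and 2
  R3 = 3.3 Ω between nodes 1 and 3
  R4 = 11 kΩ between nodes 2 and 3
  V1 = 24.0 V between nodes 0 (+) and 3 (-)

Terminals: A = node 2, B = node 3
Step 1 — V_th is the open-circuit voltage V_A - V_B (nothing connected across the terminals).
Nodal analysis, taking node 3 as the 0 V reference.
Source V1 fixes V_0 = 24 V.
KCL at each unknown node (sum of currents leaving = 0; resistances in Ω):
  Node 1: (V_1 - 24)/8.2 + (V_1 - V_2)/39000 + (V_1 - 0)/3.3 = 0
  Node 2: (V_2 - V_1)/39000 + (V_2 - 0)/11000 = 0
Collecting terms (coefficients in siemens):
  0.425·V_1 - 0.00002564·V_2 = 2.927
  0.0001166·V_2 - 0.00002564·V_1 = 0
Determinant D = (0.425)(0.0001166) - (-0.00002564)(-0.00002564) = 0.00004953
V_1 = [(2.927)(0.0001166) - (-0.00002564)(0)]/D = 6.887 V
V_2 = [(0.425)(0) - (2.927)(-0.00002564)]/D = 1.515 V
V_th = V_2 - V_3 = 1.515 - 0 = 1.515 V
Step 2 — R_th: zero the source — replace V1 by a short circuit (node 3 merges into node 0) — and find the resistance seen between A (node 2) and B (node 0).
Reduce the network between node 2 (A) and node 0 (B) by series/parallel combination:
  Rp1 = R1 ‖ R3 (parallel, both between nodes 0 and 1) = 1/(1/8.2 + 1/3.3) = 2.353 Ω
  Rs1 = R2 + Rp1 (series, joined only at node 1) = 39000 + 2.353 = 39000 Ω
  Rp2 = R4 ‖ Rs1 (parallel, both between nodes 0 and 2) = 1/(1/11000 + 1/39000) = 8580 Ω
R_th = 8.58 kΩ

Final answer: V_th = 1.515 V, R_th = 8.58 kΩ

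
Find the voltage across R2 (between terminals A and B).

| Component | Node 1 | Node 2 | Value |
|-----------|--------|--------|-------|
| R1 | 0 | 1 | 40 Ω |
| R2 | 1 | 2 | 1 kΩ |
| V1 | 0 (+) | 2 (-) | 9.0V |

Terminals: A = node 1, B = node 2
R1 and R2 are in series across V1 (node 0 → node 1 → node 2), and the output A–B is taken across R2, so this is a voltage divider.
Series current: I = V1/(R1 + R2) = 9/(40 + 1000) = 9/1040 = 0.008654 A
V_R2 = I × R2 = V1 × R2/(R1 + R2) = 9 × 1000/1040 = 8.654 V

Final answer: 8.654 V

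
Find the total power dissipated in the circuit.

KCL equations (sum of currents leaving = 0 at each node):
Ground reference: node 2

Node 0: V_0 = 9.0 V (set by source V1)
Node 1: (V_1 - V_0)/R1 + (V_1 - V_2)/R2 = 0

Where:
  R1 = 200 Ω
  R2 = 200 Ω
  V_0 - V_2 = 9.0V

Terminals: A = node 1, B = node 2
Nodal analysis, taking node 2 as the 0 V reference.
Source V1 fixes V_0 = 9 V.
KCL at each unknown node (sum of currents leaving = 0; resistances in Ω):
  Node 1: (V_1 - 9)/200 + (V_1 - 0)/200 = 0
Collecting terms: 0.01 × V_1 = 0.045  =>  V_1 = 4.5 V
Power in each resistor, P = (ΔV)²/R:
  P_R1 = (9 - 4.5)²/200 = 0.1013 W
  P_R2 = (4.5 - 0)²/200 = 0.1013 W
P_total = P_R1 + P_R2 = 0.2025 W

Final answer: 0.2025 W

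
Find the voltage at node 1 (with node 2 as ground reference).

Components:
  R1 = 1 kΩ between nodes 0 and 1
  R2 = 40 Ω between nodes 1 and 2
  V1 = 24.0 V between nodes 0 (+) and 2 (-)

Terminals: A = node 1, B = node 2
Nodal analysis, taking node 2 as the 0 V reference.
Source V1 fixes V_0 = 24 V.
KCL at each unknown node (sum of currents leaving = 0; resistances in Ω):
  Node 1: (V_1 - 24)/1000 + (V_1 - 0)/40 = 0
Collecting terms: 0.026 × V_1 = 0.024  =>  V_1 = 0.9231 V
The requested potential is V_1 = 0.9231 V.

Final answer: V_1 = 0.9231 V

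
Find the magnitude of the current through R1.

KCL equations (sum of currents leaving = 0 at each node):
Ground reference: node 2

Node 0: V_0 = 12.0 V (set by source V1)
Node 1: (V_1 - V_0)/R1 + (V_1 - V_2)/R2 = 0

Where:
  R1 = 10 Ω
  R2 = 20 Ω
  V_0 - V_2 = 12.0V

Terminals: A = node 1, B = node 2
Nodal analysis, taking node 2 as the 0 V reference.
Source V1 fixes V_0 = 12 V.
KCL at each unknown node (sum of currents leaving = 0; resistances in Ω):
  Node 1: (V_1 - 12)/10 + (V_1 - 0)/20 = 0
Collecting terms: 0.15 × V_1 = 1.2  =>  V_1 = 8 V
I_R1 = (V_0 - V_1)/R1 = (12 - 8)/10 = 0.4 A
|I_R1| = 0.4 A

Final answer: |I_R1| = 0.4 A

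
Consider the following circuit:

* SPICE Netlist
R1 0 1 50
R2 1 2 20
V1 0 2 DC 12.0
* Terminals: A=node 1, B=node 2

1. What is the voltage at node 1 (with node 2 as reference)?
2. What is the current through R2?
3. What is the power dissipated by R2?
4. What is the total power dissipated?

Nodal analysis, taking node 2 as the 0 V reference.
Source V1 fixes V_0 = 12 V.
KCL at each unknown node (sum of currents leaving = 0; resistances in Ω):
  Node 1: (V_1 - 12)/50 + (V_1 - 0)/20 = 0
Collecting terms: 0.07 × V_1 = 0.24  =>  V_1 = 3.429 V
Part 1:
  Read off the nodal solution: V_1 = 3.429 V
Part 2:
  I_R2 = (V_1 - V_2)/R2 = (3.429 - 0)/20 = 0.1714 A
  Magnitude: I_R2 = 0.1714 A
Part 3:
  I_R2 = (V_1 - V_2)/R2 = (3.429 - 0)/20 = 0.1714 A
  P_R2 = I_R2² × R2 = (0.1714)² × 20 = 0.5878 W
Part 4:
  Power in each resistor, P = (ΔV)²/R:
    P_R1 = (12 - 3.429)²/50 = 1.469 W
    P_R2 = (3.429 - 0)²/20 = 0.5878 W
  P_total = P_R1 + P_R2 = 2.057 W

Final answers:
1. V_1 = 3.429 V
2. I_R2 = 0.1714 A
3. P_R2 = 0.5878 W
4. P_total = 2.057 W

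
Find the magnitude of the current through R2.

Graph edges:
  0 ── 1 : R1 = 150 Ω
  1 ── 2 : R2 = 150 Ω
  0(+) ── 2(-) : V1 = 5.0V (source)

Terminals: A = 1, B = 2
Nodal analysis, taking node 2 as the 0 V reference.
Source V1 fixes V_0 = 5 V.
KCL at each unknown node (sum of currents leaving = 0; resistances in Ω):
  Node 1: (V_1 - 5)/150 + (V_1 - 0)/150 = 0
Collecting terms: 0.01333 × V_1 = 0.03333  =>  V_1 = 2.5 V
I_R2 = (V_1 - V_2)/R2 = (2.5 - 0)/150 = 0.01667 A
|I_R2| = 0.01667 A

Final answer: |I_R2| = 0.01667 A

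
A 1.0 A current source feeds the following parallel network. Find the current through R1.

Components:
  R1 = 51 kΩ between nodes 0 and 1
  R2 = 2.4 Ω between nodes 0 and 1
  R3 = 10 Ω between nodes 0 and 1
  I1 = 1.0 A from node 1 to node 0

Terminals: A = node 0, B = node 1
All resistors sit directly between nodes 0 and 1, so they are in parallel and share one voltage V; the full source current 1 A splits among them.
1/R_par = 1/51000 + 1/2.4 + 1/10 = 0.5167 S  =>  R_par = 1.935 Ω
V = I × R_par = 1 × 1.935 = 1.935 V
I_R1 = V/R1 = 1.935/51000 = 0.00003795 A

Final answer: 3.795e-05 A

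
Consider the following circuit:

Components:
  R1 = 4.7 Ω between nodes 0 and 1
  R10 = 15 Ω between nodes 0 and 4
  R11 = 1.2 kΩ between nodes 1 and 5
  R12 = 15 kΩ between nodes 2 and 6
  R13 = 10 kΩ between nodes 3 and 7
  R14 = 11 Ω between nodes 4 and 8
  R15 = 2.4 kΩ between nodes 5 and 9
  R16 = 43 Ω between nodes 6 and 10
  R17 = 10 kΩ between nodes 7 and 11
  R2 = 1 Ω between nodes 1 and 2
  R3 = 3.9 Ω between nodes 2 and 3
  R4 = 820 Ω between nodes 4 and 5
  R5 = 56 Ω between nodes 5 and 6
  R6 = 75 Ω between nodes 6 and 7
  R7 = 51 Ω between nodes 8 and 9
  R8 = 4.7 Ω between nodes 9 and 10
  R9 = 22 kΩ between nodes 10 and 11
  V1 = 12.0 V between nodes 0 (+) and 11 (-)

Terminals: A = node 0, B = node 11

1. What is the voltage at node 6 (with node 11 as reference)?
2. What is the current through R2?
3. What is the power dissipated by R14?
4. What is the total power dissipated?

Nodal analysis, taking node 11 as the 0 V reference.
Source V1 fixes V_0 = 12 V.
KCL at each unknown node (sum of currents leaving = 0; resistances in Ω):
  Node 1: (V_1 - 12)/4.7 + (V_1 - V_2)/1 + (V_1 - V_5)/1200 = 0
  Node 2: (V_2 - V_1)/1 + (V_2 - V_3)/3.9 + (V_2 - V_6)/15000 = 0
  Node 3: (V_3 - V_2)/3.9 + (V_3 - V_7)/10000 = 0
  Node 4: (V_4 - V_5)/820 + (V_4 - 12)/15 + (V_4 - V_8)/11 = 0
  Node 5: (V_5 - V_4)/820 + (V_5 - V_6)/56 + (V_5 - V_1)/1200 + (V_5 - V_9)/2400 = 0
  Node 6: (V_6 - V_5)/56 + (V_6 - V_7)/75 + (V_6 - V_2)/15000 + (V_6 - V_10)/43 = 0
  Node 7: (V_7 - V_6)/75 + (V_7 - V_3)/10000 + (V_7 - 0)/10000 = 0
  Node 8: (V_8 - V_9)/51 + (V_8 - V_4)/11 = 0
  Node 9: (V_9 - V_8)/51 + (V_9 - V_10)/4.7 + (V_9 - V_5)/2400 = 0
  Node 10: (V_10 - V_9)/4.7 + (V_10 - 0)/22000 + (V_10 - V_6)/43 = 0
Collecting terms (coefficients in siemens):
  1.214·V_1 - 1·V_2 - 0.0008333·V_5 = 2.553
  1.256·V_2 - 1·V_1 - 0.2564·V_3 - 0.00006667·V_6 = 0
  0.2565·V_3 - 0.2564·V_2 - 0.0001·V_7 = 0
  0.1588·V_4 - 0.00122·V_5 - 0.09091·V_8 = 0.8
  0.02033·V_5 - 0.0008333·V_1 - 0.00122·V_4 - 0.01786·V_6 - 0.0004167·V_9 = 0
  0.05451·V_6 - 0.00006667·V_2 - 0.01786·V_5 - 0.01333·V_7 - 0.02326·V_10 = 0
  0.01353·V_7 - 0.0001·V_3 - 0.01333·V_6 = 0
  0.1105·V_8 - 0.09091·V_4 - 0.01961·V_9 = 0
  0.2328·V_9 - 0.0004167·V_5 - 0.01961·V_8 - 0.2128·V_10 = 0
  0.2361·V_10 - 0.02326·V_6 - 0.2128·V_9 = 0
Solving these 10 simultaneous equations (Gaussian elimination) gives:
  V_1 = 12 V, V_2 = 12 V, V_3 = 12 V, V_4 = 11.98 V
  V_5 = 11.86 V, V_6 = 11.84 V, V_7 = 11.76 V, V_8 = 11.96 V
  V_9 = 11.89 V, V_10 = 11.88 V
Part 1:
  Read off the nodal solution: V_6 = 11.84 V
Part 2:
  I_R2 = (V_1 - V_2)/R2 = (12 - 12)/1 = 0.00003445 A
  Magnitude: I_R2 = 0.00003445 A
Part 3:
  I_R14 = (V_4 - V_8)/R14 = (11.98 - 11.96)/11 = 0.001422 A
  P_R14 = I_R14² × R14 = (0.001422)² × 11 = 0.00002225 W
Part 4:
  Power in each resistor, P = (ΔV)²/R:
    P_R1 = (12 - 12)²/4.7 = 0.0000001071 W
    P_R2 = (12 - 12)²/1 = 0.000000001187 W
    P_R3 = (12 - 12)²/3.9 = 0.000000002269 W
    P_R4 = (11.98 - 11.86)²/820 = 0.0000167 W
    P_R5 = (11.86 - 11.84)²/56 = 0.00000412 W
    P_R6 = (11.84 - 11.76)²/75 = 0.00009948 W
    P_R7 = (11.96 - 11.89)²/51 = 0.0001032 W
    P_R8 = (11.89 - 11.88)²/4.7 = 0.000009346 W
    P_R9 = (11.88 - 0)²/22000 = 0.006417 W
    P_R10 = (12 - 11.98)²/15 = 0.00003673 W
    P_R11 = (12 - 11.86)²/1200 = 0.00001629 W
    P_R12 = (12 - 11.84)²/15000 = 0.000001601 W
    P_R13 = (12 - 11.76)²/10000 = 0.000005819 W
    P_R14 = (11.98 - 11.96)²/11 = 0.00002225 W
    P_R15 = (11.86 - 11.89)²/2400 = 0.0000003469 W
    P_R16 = (11.84 - 11.88)²/43 = 0.00003255 W
    P_R17 = (11.76 - 0)²/10000 = 0.01382 W
  P_total = P_R1 + P_R2 + P_R3 + P_R4 + P_R5 + P_R6 + P_R7 + P_R8 + P_R9 + P_R10 + P_R11 + P_R12 + P_R13 + P_R14 + P_R15 + P_R16 + P_R17 = 0.02059 W

Final answers:
1. V_6 = 11.84 V
2. I_R2 = 3.445e-05 A
3. P_R14 = 2.225e-05 W
4. P_total = 0.02059 W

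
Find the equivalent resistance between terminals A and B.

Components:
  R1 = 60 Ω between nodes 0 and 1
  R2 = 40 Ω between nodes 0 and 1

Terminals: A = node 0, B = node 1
Reduce the network between node 0 (A) and node 1 (B) by series/parallel combination:
  Rp1 = R1 ‖ R2 (parallel, both between nodes 0 and 1) = 1/(1/60 + 1/40) = 24 Ω
R_eq = 24 Ω

Final answer: 24 Ω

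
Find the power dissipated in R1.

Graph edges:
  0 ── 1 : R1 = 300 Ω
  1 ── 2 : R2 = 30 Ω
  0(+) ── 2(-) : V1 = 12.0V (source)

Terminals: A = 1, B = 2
Nodal analysis, taking node 2 as the 0 V reference.
Source V1 fixes V_0 = 12 V.
KCL at each unknown node (sum of currents leaving = 0; resistances in Ω):
  Node 1: (V_1 - 12)/300 + (V_1 - 0)/30 = 0
Collecting terms: 0.03667 × V_1 = 0.04  =>  V_1 = 1.091 V
I_R1 = (V_0 - V_1)/R1 = (12 - 1.091)/300 = 0.03636 A
P_R1 = I_R1² × R1 = (0.03636)² × 300 = 0.3967 W

Final answer: 0.3967 W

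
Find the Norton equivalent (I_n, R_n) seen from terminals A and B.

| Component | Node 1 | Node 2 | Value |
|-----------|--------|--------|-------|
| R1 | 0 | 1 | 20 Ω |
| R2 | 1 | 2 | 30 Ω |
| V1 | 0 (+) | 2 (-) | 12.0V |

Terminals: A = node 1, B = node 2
Find the Thévenin equivalent first; then I_n = V_th/R_th and R_n = R_th.
Step 1 — V_th is the open-circuit voltage V_A - V_B (nothing connected across the terminals).
Nodal analysis, taking node 2 as the 0 V reference.
Source V1 fixes V_0 = 12 V.
KCL at each unknown node (sum of currents leaving = 0; resistances in Ω):
  Node 1: (V_1 - 12)/20 + (V_1 - 0)/30 = 0
Collecting terms: 0.08333 × V_1 = 0.6  =>  V_1 = 7.2 V
V_th = V_1 - V_2 = 7.2 - 0 = 7.2 V
Step 2 — R_th: zero the source — replace V1 by a short circuit (node 2 merges into node 0) — and find the resistance seen between A (node 1) and B (node 0).
Reduce the network between node 1 (A) and node 0 (B) by series/parallel combination:
  Rp1 = R1 ‖ R2 (parallel, both between nodes 0 and 1) = 1/(1/20 + 1/30) = 12 Ω
R_th = 12 Ω
I_n = V_th/R_th = 7.2/12 = 0.6 A, and R_n = R_th = 12 Ω

Final answer: I_n = 0.6 A, R_n = 12 Ω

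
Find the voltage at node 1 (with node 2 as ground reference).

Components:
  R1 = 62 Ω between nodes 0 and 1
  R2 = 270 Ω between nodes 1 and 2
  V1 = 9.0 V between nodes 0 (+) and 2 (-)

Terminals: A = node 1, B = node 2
Nodal analysis, taking node 2 as the 0 V reference.
Source V1 fixes V_0 = 9 V.
KCL at each unknown node (sum of currents leaving = 0; resistances in Ω):
  Node 1: (V_1 - 9)/62 + (V_1 - 0)/270 = 0
Collecting terms: 0.01983 × V_1 = 0.1452  =>  V_1 = 7.319 V
The requested potential is V_1 = 7.319 V.

Final answer: V_1 = 7.319 V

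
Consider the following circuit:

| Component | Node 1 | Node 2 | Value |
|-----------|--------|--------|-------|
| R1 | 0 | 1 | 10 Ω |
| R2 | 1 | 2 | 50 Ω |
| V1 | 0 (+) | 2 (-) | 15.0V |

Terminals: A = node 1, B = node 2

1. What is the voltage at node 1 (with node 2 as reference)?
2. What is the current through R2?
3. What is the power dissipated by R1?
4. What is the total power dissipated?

Nodal analysis, taking node 2 as the 0 V reference.
Source V1 fixes V_0 = 15 V.
KCL at each unknown node (sum of currents leaving = 0; resistances in Ω):
  Node 1: (V_1 - 15)/10 + (V_1 - 0)/50 = 0
Collecting terms: 0.12 × V_1 = 1.5  =>  V_1 = 12.5 V
Part 1:
  Read off the nodal solution: V_1 = 12.5 V
Part 2:
  I_R2 = (V_1 - V_2)/R2 = (12.5 - 0)/50 = 0.25 A
  Magnitude: I_R2 = 0.25 A
Part 3:
  I_R1 = (V_0 - V_1)/R1 = (15 - 12.5)/10 = 0.25 A
  P_R1 = I_R1² × R1 = (0.25)² × 10 = 0.625 W
Part 4:
  Power in each resistor, P = (ΔV)²/R:
    P_R1 = (15 - 12.5)²/10 = 0.625 W
    P_R2 = (12.5 - 0)²/50 = 3.125 W
  P_total = P_R1 + P_R2 = 3.75 W

Final answers:
1. V_1 = 12.5 V
2. I_R2 = 0.25 A
3. P_R1 = 0.625 W
4. P_total = 3.75 W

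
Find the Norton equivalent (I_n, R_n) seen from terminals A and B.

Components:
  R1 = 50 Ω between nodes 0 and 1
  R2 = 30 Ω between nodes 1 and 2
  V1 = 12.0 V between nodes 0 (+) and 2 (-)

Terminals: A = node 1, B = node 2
Find the Thévenin equivalent first; then I_n = V_th/R_th and R_n = R_th.
Step 1 — V_th is the open-circuit voltage V_A - V_B (nothing connected across the terminals).
Nodal analysis, taking node 2 as the 0 V reference.
Source V1 fixes V_0 = 12 V.
KCL at each unknown node (sum of currents leaving = 0; resistances in Ω):
  Node 1: (V_1 - 12)/50 + (V_1 - 0)/30 = 0
Collecting terms: 0.05333 × V_1 = 0.24  =>  V_1 = 4.5 V
V_th = V_1 - V_2 = 4.5 - 0 = 4.5 V
Step 2 — R_th: zero the source — replace V1 by a short circuit (node 2 merges into node 0) — and find the resistance seen between A (node 1) and B (node 0).
Reduce the network between node 1 (A) and node 0 (B) by series/parallel combination:
  Rp1 = R1 ‖ R2 (parallel, both between nodes 0 and 1) = 1/(1/50 + 1/30) = 18.75 Ω
R_th = 18.75 Ω
I_n = V_th/R_th = 4.5/18.75 = 0.24 A, and R_n = R_th = 18.75 Ω

Final answer: I_n = 0.24 A, R_n = 18.75 Ω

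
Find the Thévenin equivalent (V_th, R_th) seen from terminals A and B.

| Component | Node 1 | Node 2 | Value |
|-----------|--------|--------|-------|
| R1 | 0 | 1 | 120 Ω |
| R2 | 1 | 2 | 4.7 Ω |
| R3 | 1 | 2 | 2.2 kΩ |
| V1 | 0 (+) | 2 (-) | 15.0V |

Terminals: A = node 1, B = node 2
Step 1 — V_th is the open-circuit voltage V_A - V_B (nothing connected across the terminals).
Nodal analysis, taking node 2 as the 0 V reference.
Source V1 fixes V_0 = 15 V.
KCL at each unknown node (sum of currents leaving = 0; resistances in Ω):
  Node 1: (V_1 - 15)/120 + (V_1 - 0)/4.7 + (V_1 - 0)/2200 = 0
Collecting terms: 0.2216 × V_1 = 0.125  =>  V_1 = 0.5642 V
V_th = V_1 - V_2 = 0.5642 - 0 = 0.5642 V
Step 2 — R_th: zero the source — replace V1 by a short circuit (node 2 merges into node 0) — and find the resistance seen between A (node 1) and B (node 0).
Reduce the network between node 1 (A) and node 0 (B) by series/parallel combination:
  Rp1 = R1 ‖ R2 ‖ R3 (parallel, all between nodes 0 and 1) = 1/(1/120 + 1/4.7 + 1/2200) = 4.514 Ω
R_th = 4.514 Ω

Final answer: V_th = 0.5642 V, R_th = 4.514 Ω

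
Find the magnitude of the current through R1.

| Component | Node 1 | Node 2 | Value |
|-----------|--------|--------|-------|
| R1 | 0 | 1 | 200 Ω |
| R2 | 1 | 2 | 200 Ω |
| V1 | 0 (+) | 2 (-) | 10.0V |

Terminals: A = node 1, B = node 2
Nodal analysis, taking node 2 as the 0 V reference.
Source V1 fixes V_0 = 10 V.
KCL at each unknown node (sum of currents leaving = 0; resistances in Ω):
  Node 1: (V_1 - 10)/200 + (V_1 - 0)/200 = 0
Collecting terms: 0.01 × V_1 = 0.05  =>  V_1 = 5 V
I_R1 = (V_0 - V_1)/R1 = (10 - 5)/200 = 0.025 A
|I_R1| = 0.025 A

Final answer: |I_R1| = 0.025 A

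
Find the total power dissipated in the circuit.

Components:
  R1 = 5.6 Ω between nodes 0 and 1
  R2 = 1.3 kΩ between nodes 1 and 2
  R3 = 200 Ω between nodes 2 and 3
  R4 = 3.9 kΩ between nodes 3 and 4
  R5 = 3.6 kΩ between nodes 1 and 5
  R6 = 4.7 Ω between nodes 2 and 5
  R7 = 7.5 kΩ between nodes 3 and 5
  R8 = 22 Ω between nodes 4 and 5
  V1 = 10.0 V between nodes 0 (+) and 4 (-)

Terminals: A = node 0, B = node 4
Nodal analysis, taking node 4 as the 0 V reference.
Source V1 fixes V_0 = 10 V.
KCL at each unknown node (sum of currents leaving = 0; resistances in Ω):
  Node 1: (V_1 - 10)/5.6 + (V_1 - V_2)/1300 + (V_1 - V_5)/3600 = 0
  Node 2: (V_2 - V_1)/1300 + (V_2 - V_3)/200 + (V_2 - V_5)/4.7 = 0
  Node 3: (V_3 - V_2)/200 + (V_3 - 0)/3900 + (V_3 - V_5)/7500 = 0
  Node 5: (V_5 - V_1)/3600 + (V_5 - V_2)/4.7 + (V_5 - V_3)/7500 + (V_5 - 0)/22 = 0
Collecting terms (coefficients in siemens):
  0.1796·V_1 - 0.0007692·V_2 - 0.0002778·V_5 = 1.786
  0.2185·V_2 - 0.0007692·V_1 - 0.005·V_3 - 0.2128·V_5 = 0
  0.00539·V_3 - 0.005·V_2 - 0.0001333·V_5 = 0
  0.2586·V_5 - 0.0002778·V_1 - 0.2128·V_2 - 0.0001333·V_3 = 0
Solving these 4 simultaneous equations (Gaussian elimination) gives:
  V_1 = 9.943 V, V_2 = 0.2567 V, V_3 = 0.2436 V, V_5 = 0.222 V
Power in each resistor, P = (ΔV)²/R:
  P_R1 = (10 - 9.943)²/5.6 = 0.0005771 W
  P_R2 = (9.943 - 0.2567)²/1300 = 0.07218 W
  P_R3 = (0.2567 - 0.2436)²/200 = 0.0000008541 W
  P_R4 = (0.2436 - 0)²/3900 = 0.00001522 W
  P_R5 = (9.943 - 0.222)²/3600 = 0.02625 W
  P_R6 = (0.2567 - 0.222)²/4.7 = 0.0002564 W
  P_R7 = (0.2436 - 0.222)²/7500 = 0.00000006246 W
  P_R8 = (0 - 0.222)²/22 = 0.002239 W
P_total = P_R1 + P_R2 + P_R3 + P_R4 + P_R5 + P_R6 + P_R7 + P_R8 = 0.1015 W

Final answer: 0.1015 W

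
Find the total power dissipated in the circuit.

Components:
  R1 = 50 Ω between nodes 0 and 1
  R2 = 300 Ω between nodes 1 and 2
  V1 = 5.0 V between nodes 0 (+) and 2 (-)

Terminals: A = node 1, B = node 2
Nodal analysis, taking node 2 as the 0 V reference.
Source V1 fixes V_0 = 5 V.
KCL at each unknown node (sum of currents leaving = 0; resistances in Ω):
  Node 1: (V_1 - 5)/50 + (V_1 - 0)/300 = 0
Collecting terms: 0.02333 × V_1 = 0.1  =>  V_1 = 4.286 V
Power in each resistor, P = (ΔV)²/R:
  P_R1 = (5 - 4.286)²/50 = 0.0102 W
  P_R2 = (4.286 - 0)²/300 = 0.06122 W
P_total = P_R1 + P_R2 = 0.07143 W

Final answer: 0.07143 W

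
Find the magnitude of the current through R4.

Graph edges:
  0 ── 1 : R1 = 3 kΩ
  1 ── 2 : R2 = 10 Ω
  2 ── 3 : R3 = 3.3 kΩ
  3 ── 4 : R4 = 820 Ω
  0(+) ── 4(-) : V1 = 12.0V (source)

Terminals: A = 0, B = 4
Nodal analysis, taking node 4 as the 0 V reference.
Source V1 fixes V_0 = 12 V.
KCL at each unknown node (sum of currents leaving = 0; resistances in Ω):
  Node 1: (V_1 - 12)/3000 + (V_1 - V_2)/10 = 0
  Node 2: (V_2 - V_1)/10 + (V_2 - V_3)/3300 = 0
  Node 3: (V_3 - V_2)/3300 + (V_3 - 0)/820 = 0
Collecting terms (coefficients in siemens):
  0.1003·V_1 - 0.1·V_2 = 0.004
  0.1003·V_2 - 0.1·V_1 - 0.000303·V_3 = 0
  0.001523·V_3 - 0.000303·V_2 = 0
Solving these 3 simultaneous equations (Gaussian elimination) gives:
  V_1 = 6.951 V, V_2 = 6.934 V, V_3 = 1.38 V
I_R4 = (V_3 - V_4)/R4 = (1.38 - 0)/820 = 0.001683 A
|I_R4| = 0.001683 A

Final answer: |I_R4| = 0.001683 A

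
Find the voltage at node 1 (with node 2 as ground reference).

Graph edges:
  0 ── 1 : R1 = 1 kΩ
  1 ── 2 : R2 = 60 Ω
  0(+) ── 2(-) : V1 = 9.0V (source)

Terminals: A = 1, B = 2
Nodal analysis, taking node 2 as the 0 V reference.
Source V1 fixes V_0 = 9 V.
KCL at each unknown node (sum of currents leaving = 0; resistances in Ω):
  Node 1: (V_1 - 9)/1000 + (V_1 - 0)/60 = 0
Collecting terms: 0.01767 × V_1 = 0.009  =>  V_1 = 0.5094 V
The requested potential is V_1 = 0.5094 V.

Final answer: V_1 = 0.5094 V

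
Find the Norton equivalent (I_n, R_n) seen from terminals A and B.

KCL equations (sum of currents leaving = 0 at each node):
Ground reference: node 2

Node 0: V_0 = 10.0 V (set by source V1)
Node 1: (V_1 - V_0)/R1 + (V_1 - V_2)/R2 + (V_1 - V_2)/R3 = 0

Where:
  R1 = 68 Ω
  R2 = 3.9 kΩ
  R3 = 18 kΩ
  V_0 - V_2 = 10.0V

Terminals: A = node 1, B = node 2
Find the Thévenin equivalent first; then I_n = V_th/R_th and R_n = R_th.
Step 1 — V_th is the open-circuit voltage V_A - V_B (nothing connected across the terminals).
Nodal analysis, taking node 2 as the 0 V reference.
Source V1 fixes V_0 = 10 V.
KCL at each unknown node (sum of currents leaving = 0; resistances in Ω):
  Node 1: (V_1 - 10)/68 + (V_1 - 0)/3900 + (V_1 - 0)/18000 = 0
Collecting terms: 0.01502 × V_1 = 0.1471  =>  V_1 = 9.792 V
V_th = V_1 - V_2 = 9.792 - 0 = 9.792 V
Step 2 — R_th: zero the source — replace V1 by a short circuit (node 2 merges into node 0) — and find the resistance seen between A (node 1) and B (node 0).
Reduce the network between node 1 (A) and node 0 (B) by series/parallel combination:
  Rp1 = R1 ‖ R2 ‖ R3 (parallel, all between nodes 0 and 1) = 1/(1/68 + 1/3900 + 1/18000) = 66.59 Ω
R_th = 66.59 Ω
I_n = V_th/R_th = 9.792/66.59 = 0.1471 A, and R_n = R_th = 66.59 Ω

Final answer: I_n = 0.1471 A, R_n = 66.59 Ω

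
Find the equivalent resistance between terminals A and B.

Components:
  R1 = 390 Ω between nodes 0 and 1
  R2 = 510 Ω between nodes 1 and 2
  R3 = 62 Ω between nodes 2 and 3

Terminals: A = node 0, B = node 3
Reduce the network between node 0 (A) and node 3 (B) by series/parallel combination:
  Rs1 = R1 + R2 (series, joined only at node 1) = 390 + 510 = 900 Ω
  Rs2 = R3 + Rs1 (series, joined only at node 2) = 62 + 900 = 962 Ω
R_eq = 962 Ω

Final answer: 962 Ω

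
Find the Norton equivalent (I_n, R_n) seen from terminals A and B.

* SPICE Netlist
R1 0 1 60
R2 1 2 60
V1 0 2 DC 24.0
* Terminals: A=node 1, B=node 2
Find the Thévenin equivalent first; then I_n = V_th/R_th and R_n = R_th.
Step 1 — V_th is the open-circuit voltage V_A - V_B (nothing connected across the terminals).
Nodal analysis, taking node 2 as the 0 V reference.
Source V1 fixes V_0 = 24 V.
KCL at each unknown node (sum of currents leaving = 0; resistances in Ω):
  Node 1: (V_1 - 24)/60 + (V_1 - 0)/60 = 0
Collecting terms: 0.03333 × V_1 = 0.4  =>  V_1 = 12 V
V_th = V_1 - V_2 = 12 - 0 = 12 V
Step 2 — R_th: zero the source — replace V1 by a short circuit (node 2 merges into node 0) — and find the resistance seen between A (node 1) and B (node 0).
Reduce the network between node 1 (A) and node 0 (B) by series/parallel combination:
  Rp1 = R1 ‖ R2 (parallel, both between nodes 0 and 1) = 1/(1/60 + 1/60) = 30 Ω
R_th = 30 Ω
I_n = V_th/R_th = 12/30 = 0.4 A, and R_n = R_th = 30 Ω

Final answer: I_n = 0.4 A, R_n = 30 Ω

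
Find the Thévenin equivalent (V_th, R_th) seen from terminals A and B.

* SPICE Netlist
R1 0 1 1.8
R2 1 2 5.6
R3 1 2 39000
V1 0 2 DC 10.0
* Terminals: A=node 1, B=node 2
Step 1 — V_th is the open-circuit voltage V_A - V_B (nothing connected across the terminals).
Nodal analysis, taking node 2 as the 0 V reference.
Source V1 fixes V_0 = 10 V.
KCL at each unknown node (sum of currents leaving = 0; resistances in Ω):
  Node 1: (V_1 - 10)/1.8 + (V_1 - 0)/5.6 + (V_1 - 0)/39000 = 0
Collecting terms: 0.7342 × V_1 = 5.556  =>  V_1 = 7.567 V
V_th = V_1 - V_2 = 7.567 - 0 = 7.567 V
Step 2 — R_th: zero the source — replace V1 by a short circuit (node 2 merges into node 0) — and find the resistance seen between A (node 1) and B (node 0).
Reduce the network between node 1 (A) and node 0 (B) by series/parallel combination:
  Rp1 = R1 ‖ R2 ‖ R3 (parallel, all between nodes 0 and 1) = 1/(1/1.8 + 1/5.6 + 1/39000) = 1.362 Ω
R_th = 1.362 Ω

Final answer: V_th = 7.567 V, R_th = 1.362 Ω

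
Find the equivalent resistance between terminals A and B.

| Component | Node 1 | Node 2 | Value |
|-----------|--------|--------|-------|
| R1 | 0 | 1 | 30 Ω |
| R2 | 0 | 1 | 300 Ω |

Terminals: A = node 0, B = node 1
Reduce the network between node 0 (A) and node 1 (B) by series/parallel combination:
  Rp1 = R1 ‖ R2 (parallel, both between nodes 0 and 1) = 1/(1/30 + 1/300) = 27.27 Ω
R_eq = 27.27 Ω

Final answer: 27.27 Ω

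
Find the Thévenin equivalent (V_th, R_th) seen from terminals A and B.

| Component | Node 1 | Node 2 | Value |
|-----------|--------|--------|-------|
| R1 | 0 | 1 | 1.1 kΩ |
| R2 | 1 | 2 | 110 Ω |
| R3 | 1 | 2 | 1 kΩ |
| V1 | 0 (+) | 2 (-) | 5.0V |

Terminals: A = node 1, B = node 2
Step 1 — V_th is the open-circuit voltage V_A - V_B (nothing connected across the terminals).
Nodal analysis, taking node 2 as the 0 V reference.
Source V1 fixes V_0 = 5 V.
KCL at each unknown node (sum of currents leaving = 0; resistances in Ω):
  Node 1: (V_1 - 5)/1100 + (V_1 - 0)/110 + (V_1 - 0)/1000 = 0
Collecting terms: 0.011 × V_1 = 0.004545  =>  V_1 = 0.4132 V
V_th = V_1 - V_2 = 0.4132 - 0 = 0.4132 V
Step 2 — R_th: zero the source — replace V1 by a short circuit (node 2 merges into node 0) — and find the resistance seen between A (node 1) and B (node 0).
Reduce the network between node 1 (A) and node 0 (B) by series/parallel combination:
  Rp1 = R1 ‖ R2 ‖ R3 (parallel, all between nodes 0 and 1) = 1/(1/1100 + 1/110 + 1/1000) = 90.91 Ω
R_th = 90.91 Ω

Final answer: V_th = 0.4132 V, R_th = 90.91 Ω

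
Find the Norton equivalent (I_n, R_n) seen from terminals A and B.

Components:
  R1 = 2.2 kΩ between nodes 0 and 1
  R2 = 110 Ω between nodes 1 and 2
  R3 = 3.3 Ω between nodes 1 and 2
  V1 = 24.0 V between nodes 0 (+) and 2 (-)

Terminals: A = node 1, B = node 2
Find the Thévenin equivalent first; then I_n = V_th/R_th and R_n = R_th.
Step 1 — V_th is the open-circuit voltage V_A - V_B (nothing connected across the terminals).
Nodal analysis, taking node 2 as the 0 V reference.
Source V1 fixes V_0 = 24 V.
KCL at each unknown node (sum of currents leaving = 0; resistances in Ω):
  Node 1: (V_1 - 24)/2200 + (V_1 - 0)/110 + (V_1 - 0)/3.3 = 0
Collecting terms: 0.3126 × V_1 = 0.01091  =>  V_1 = 0.0349 V
V_th = V_1 - V_2 = 0.0349 - 0 = 0.0349 V
Step 2 — R_th: zero the source — replace V1 by a short circuit (node 2 merges into node 0) — and find the resistance seen between A (node 1) and B (node 0).
Reduce the network between node 1 (A) and node 0 (B) by series/parallel combination:
  Rp1 = R1 ‖ R2 ‖ R3 (parallel, all between nodes 0 and 1) = 1/(1/2200 + 1/110 + 1/3.3) = 3.199 Ω
R_th = 3.199 Ω
I_n = V_th/R_th = 0.0349/3.199 = 0.01091 A, and R_n = R_th = 3.199 Ω

Final answer: I_n = 0.01091 A, R_n = 3.199 Ω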